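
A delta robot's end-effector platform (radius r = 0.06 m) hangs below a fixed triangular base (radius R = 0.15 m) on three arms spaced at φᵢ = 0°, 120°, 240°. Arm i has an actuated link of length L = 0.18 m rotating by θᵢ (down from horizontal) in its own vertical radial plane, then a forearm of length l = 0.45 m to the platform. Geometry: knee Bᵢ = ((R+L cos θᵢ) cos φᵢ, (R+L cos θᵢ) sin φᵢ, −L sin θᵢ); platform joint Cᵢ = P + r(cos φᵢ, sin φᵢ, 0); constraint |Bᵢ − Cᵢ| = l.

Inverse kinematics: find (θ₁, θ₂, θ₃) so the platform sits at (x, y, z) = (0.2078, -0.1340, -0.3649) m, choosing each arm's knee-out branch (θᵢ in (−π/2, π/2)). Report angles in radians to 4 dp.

θ₁ = -0.3493, θ₂ = 1.1343, θ₃ = 0.4362

φ1=0.0° → target in arm frame (0.2078, -0.1340)
  A=-0.1178, B=-0.3649, C=(l²−L²−A²−y'²−z²)/(2L)=0.0142
  θ1 = atan2(B,A) + arccos(C/0.3834) = -0.3493
arm 2 (φ=120.0°): x'=-0.2199, y'=-0.1130
  A=0.3099, B=-0.3649, C=(l²−L²−A²−y'²−z²)/(2L)=-0.1997
  √(A²+B²)=0.4788;  θ2 = -0.8666+2.0010 ≈ 1.1343
φ3=240.0° → target in arm frame (0.0121, 0.2470)
  e−x'=0.0779;  (l²−L²−(e−x')²−y'²−z²)/2L = -0.0836
  γ=atan2(-0.3649,0.0779)=-1.3606;  ψ=arccos(-0.2241)=1.7968;  θ3=γ+ψ≈0.4362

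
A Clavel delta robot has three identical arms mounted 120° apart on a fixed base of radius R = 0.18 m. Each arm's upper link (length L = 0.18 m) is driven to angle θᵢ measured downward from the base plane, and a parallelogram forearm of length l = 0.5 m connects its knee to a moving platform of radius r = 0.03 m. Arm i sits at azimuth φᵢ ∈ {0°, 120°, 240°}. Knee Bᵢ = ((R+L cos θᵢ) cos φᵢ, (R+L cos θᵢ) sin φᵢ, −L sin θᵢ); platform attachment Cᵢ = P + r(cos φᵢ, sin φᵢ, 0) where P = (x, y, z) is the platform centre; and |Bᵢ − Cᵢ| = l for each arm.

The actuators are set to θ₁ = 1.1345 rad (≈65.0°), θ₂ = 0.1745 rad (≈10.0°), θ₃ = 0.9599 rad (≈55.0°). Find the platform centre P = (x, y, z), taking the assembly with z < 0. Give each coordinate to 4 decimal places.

(-0.1150, 0.1303, -0.5047)

O1 = (0.2261·cos0.0°, 0.2261·sin0.0°, -0.1631) = (0.2261, 0.0000, -0.1631)
φ2=120.0°: virtual centre (-0.1636, 0.2834, -0.0313), radius l
arm 3 at φ=240.0°: e+L cos θ3 = 0.2532;  O3 = (-0.1266, -0.2193, -0.1474)
eliminate P² terms by subtracting sphere 1 from 2 and 3
[-0.7794 0.5668 0.2638]·P = 0.0304;  [-0.7054 -0.4386 0.0314]·P = 0.0082
Cramer: x(z) = -0.0242+0.1800z;  y(z) = 0.0203-0.2179z
into |P−O₁|² = l²: 1.0799z² + 0.2273z + -0.1603 = 0;  Δ = 0.7443;  z = -0.5047 or 0.2942 → z<0 root = -0.5047
x = -0.1150, y = 0.1303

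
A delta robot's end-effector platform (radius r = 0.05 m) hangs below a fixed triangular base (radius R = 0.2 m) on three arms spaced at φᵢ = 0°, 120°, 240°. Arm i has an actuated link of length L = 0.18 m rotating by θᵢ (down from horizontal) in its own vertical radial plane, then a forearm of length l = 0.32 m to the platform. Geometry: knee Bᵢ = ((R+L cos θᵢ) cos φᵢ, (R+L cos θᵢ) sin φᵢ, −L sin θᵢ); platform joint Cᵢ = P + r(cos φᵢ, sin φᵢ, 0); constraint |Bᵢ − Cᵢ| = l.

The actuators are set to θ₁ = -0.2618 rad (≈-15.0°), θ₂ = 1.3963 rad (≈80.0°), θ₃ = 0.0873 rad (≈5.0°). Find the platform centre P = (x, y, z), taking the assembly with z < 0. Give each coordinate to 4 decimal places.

φ1=0.0°: virtual centre (0.3239, 0.0000, 0.0466), radius l
arm 2 at φ=120.0°: (R−r)+L cos θ2 = 0.1813;  centre 2 = (-0.0906, 0.1570, -0.1773)
arm 3 at φ=240.0°: (R−r)+L cos θ3 = 0.3293;  centre 3 = (-0.1647, -0.2852, -0.0157)
subtract pairs → two planes through P
plane₁₂: -0.8290x+0.3139y+-0.4477z = -0.0428
det = 0.7796;  x = 0.0306+-0.3777z,  y = -0.0554+0.4287z
quadratic in z: (1.3264)z²+(0.0809)z+(-0.0112)=0, √Δ=0.2567 → z ∈ {-0.1273, 0.0663}; z = -0.1273 (taking z<0)
x = 0.0787, y = -0.1099

(0.0787, -0.1099, -0.1273)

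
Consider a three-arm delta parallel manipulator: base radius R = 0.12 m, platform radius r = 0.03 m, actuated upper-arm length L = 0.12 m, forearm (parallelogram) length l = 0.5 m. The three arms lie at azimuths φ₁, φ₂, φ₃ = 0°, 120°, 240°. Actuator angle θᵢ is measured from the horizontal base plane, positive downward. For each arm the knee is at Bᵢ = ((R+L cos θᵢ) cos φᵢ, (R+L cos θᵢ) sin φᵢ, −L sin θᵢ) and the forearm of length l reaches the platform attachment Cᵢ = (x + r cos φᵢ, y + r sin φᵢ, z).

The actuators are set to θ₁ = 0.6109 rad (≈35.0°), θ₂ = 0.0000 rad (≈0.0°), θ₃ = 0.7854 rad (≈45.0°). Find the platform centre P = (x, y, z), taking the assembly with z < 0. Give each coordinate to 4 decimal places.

arm 1 at φ=0.0°: e+L cos θ1 = 0.1883;  S1 = (0.1883, 0.0000, -0.0688)
φ2=120.0°: virtual centre (-0.1050, 0.1819, 0.0000), radius l
arm 3 at φ=240.0°: e+L cos θ3 = 0.1749;  S3 = (-0.0874, -0.1514, -0.0849)
subtract pairs → two planes through P
linear system: -0.5866x+0.3637y = 0.0039−0.1377z; -0.5514x+-0.3029y = -0.0024−-0.0320z
det = 0.3782;  x = -0.0008+0.0794z,  y = 0.0094+-0.2504z
quadratic in z: (1.0690)z²+(0.1029)z+(-0.2094)=0, √Δ=0.9519 → z ∈ {-0.4933, 0.3971}; z = -0.4933 (taking z<0)
x = -0.0400, y = 0.1330

(-0.0400, 0.1330, -0.4933)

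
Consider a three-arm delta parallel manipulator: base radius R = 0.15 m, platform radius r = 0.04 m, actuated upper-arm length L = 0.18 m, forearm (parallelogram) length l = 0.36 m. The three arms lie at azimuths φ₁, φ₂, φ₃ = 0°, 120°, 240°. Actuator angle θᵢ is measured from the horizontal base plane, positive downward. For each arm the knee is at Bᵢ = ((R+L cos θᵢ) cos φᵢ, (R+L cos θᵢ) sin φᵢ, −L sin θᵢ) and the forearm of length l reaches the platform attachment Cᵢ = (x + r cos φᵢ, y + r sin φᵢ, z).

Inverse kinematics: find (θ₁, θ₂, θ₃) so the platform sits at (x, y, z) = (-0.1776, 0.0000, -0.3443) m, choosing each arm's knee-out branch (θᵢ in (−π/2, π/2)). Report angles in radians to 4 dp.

φ1=0.0° → target in arm frame (-0.1776, 0.0000)
  e−x'=0.2876;  (l²−L²−(e−x')²−y'²−z²)/2L = -0.2890
  γ=atan2(-0.3443,0.2876)=-0.8749;  ψ=arccos(-0.6443)=2.2709;  θ1=γ+ψ≈1.3960
arm 2 (φ=120.0°): x'=0.0888, y'=0.1538
  A cos θ + B sin θ = C:  0.0212·cos θ + -0.3443·sin θ = -0.1262
  γ=atan2(-0.3443,0.0212)=-1.5093;  ψ=arccos(-0.3660)=1.9455;  θ2=γ+ψ≈0.4362
arm 3 (φ=240.0°): x'=0.0888, y'=-0.1538
  A cos θ + B sin θ = C:  0.0212·cos θ + -0.3443·sin θ = -0.1262
  θ3 = atan2(B,A) + arccos(C/0.3450) = 0.4362

θ₁ = 1.3960, θ₂ = 0.4362, θ₃ = 0.4362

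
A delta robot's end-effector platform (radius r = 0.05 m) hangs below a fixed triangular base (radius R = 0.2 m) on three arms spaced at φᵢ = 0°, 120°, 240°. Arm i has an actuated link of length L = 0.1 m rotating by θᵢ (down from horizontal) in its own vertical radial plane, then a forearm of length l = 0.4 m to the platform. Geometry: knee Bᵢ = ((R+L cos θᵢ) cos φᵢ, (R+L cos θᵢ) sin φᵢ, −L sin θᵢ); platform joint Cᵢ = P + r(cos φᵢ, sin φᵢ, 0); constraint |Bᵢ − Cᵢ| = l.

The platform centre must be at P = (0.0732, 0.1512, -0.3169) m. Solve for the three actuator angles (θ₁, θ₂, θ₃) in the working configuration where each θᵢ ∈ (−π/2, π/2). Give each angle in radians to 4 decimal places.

θ₁ = -0.0871, θ₂ = -0.2618, θ₃ = 1.3965

arm 1 (φ=0.0°): x'=0.0732, y'=0.1512
  e−x'=0.0768;  (l²−L²−(e−x')²−y'²−z²)/2L = 0.1041
  θ1 = atan2(B,A) + arccos(C/0.3261) = -0.0871
arm 2 (φ=120.0°): x'=0.0943, y'=-0.1390
  A cos θ + B sin θ = C:  0.0557·cos θ + -0.3169·sin θ = 0.1358
  θ2 = atan2(B,A) + arccos(C/0.3218) = -0.2618
φ3=240.0° → target in arm frame (-0.1675, -0.0122)
  A=0.3175, B=-0.3169, C=(l²−L²−A²−y'²−z²)/(2L)=-0.2570
  √(A²+B²)=0.4486;  θ3 = -0.7844+2.1809 ≈ 1.3965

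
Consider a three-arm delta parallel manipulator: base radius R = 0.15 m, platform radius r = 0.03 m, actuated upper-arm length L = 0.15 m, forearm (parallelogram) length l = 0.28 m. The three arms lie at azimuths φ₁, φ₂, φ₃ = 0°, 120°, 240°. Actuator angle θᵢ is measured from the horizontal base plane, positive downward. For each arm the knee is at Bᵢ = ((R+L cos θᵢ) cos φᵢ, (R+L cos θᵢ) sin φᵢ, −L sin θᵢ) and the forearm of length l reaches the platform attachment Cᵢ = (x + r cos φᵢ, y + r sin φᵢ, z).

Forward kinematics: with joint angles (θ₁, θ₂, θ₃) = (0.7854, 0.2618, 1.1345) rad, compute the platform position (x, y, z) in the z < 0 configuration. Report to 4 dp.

φ1=0.0°: virtual centre (0.2261, 0.0000, -0.1061), radius l
φ2=120.0°: virtual centre (-0.1324, 0.2294, -0.0388), radius l
arm 3 at φ=240.0°: (R−r)+L cos θ3 = 0.1834;  centre 3 = (-0.0917, -0.1588, -0.1359)
|centre ₂|²−|centre ₁|² = 0.0093;  |centre ₃|²−|centre ₁|² = -0.0102
[-0.7170 0.4588 0.1345]·P = 0.0093;  [-0.6355 -0.3176 -0.0598]·P = -0.0102
det = 0.5193;  x = 0.0034+0.0295z,  y = 0.0255+-0.2471z
into |P−centre ₁|² = l²: 1.0619z² + 0.1864z + -0.0169 = 0;  Δ = 0.1065;  z = -0.2414 or 0.0659 → z<0 root = -0.2414
x = -0.0038, y = 0.0852

(-0.0038, 0.0852, -0.2414)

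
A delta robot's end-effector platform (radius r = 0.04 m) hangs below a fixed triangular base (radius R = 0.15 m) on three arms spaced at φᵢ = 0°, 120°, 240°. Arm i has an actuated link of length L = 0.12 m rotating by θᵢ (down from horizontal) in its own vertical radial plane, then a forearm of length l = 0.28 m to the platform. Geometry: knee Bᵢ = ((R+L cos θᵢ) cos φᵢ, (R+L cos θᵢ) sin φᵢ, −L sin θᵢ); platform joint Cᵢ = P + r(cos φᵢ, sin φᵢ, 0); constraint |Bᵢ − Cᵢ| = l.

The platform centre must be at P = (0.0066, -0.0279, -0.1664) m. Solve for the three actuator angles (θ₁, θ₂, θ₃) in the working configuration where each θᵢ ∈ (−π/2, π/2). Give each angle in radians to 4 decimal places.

θ₁ = -0.0006, θ₂ = 0.3490, θ₃ = -0.1739

φ1=0.0° → target in arm frame (0.0066, -0.0279)
  A cos θ + B sin θ = C:  0.1034·cos θ + -0.1664·sin θ = 0.1035
  θ1 = atan2(B,A) + arccos(C/0.1959) = -0.0006
rotate P by −φ2: (-0.0275, 0.0082, -0.1664)
  A cos θ + B sin θ = C:  0.1375·cos θ + -0.1664·sin θ = 0.0723
  γ=atan2(-0.1664,0.1375)=-0.8803;  ψ=arccos(0.3349)=1.2293;  θ2=γ+ψ≈0.3490
arm 3 (φ=240.0°): x'=0.0209, y'=0.0197
  e−x'=0.0891;  (l²−L²−(e−x')²−y'²−z²)/2L = 0.1166
  γ=atan2(-0.1664,0.0891)=-1.0790;  ψ=arccos(0.6176)=0.9052;  θ3=γ+ψ≈-0.1739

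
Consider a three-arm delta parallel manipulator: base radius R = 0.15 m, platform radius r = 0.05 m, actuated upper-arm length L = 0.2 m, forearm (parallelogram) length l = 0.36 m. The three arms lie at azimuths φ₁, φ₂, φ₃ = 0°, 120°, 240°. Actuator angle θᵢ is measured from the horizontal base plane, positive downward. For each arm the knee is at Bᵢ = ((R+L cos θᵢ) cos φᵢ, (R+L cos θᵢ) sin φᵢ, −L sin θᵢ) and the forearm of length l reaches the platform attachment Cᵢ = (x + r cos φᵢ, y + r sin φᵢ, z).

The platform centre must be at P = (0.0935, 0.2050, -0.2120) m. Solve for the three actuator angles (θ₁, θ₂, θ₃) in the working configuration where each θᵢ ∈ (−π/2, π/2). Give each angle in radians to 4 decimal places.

θ₁ = 0.0001, θ₂ = -0.2617, θ₃ = 1.3961

rotate P by −φ1: (0.0935, 0.2050, -0.2120)
  e−x'=0.0065;  (l²−L²−(e−x')²−y'²−z²)/2L = 0.0065
  γ=atan2(-0.2120,0.0065)=-1.5401;  ψ=arccos(0.0305)=1.5403;  θ1=γ+ψ≈0.0001
φ2=120.0° → target in arm frame (0.1308, -0.1835)
  A=-0.0308, B=-0.2120, C=(l²−L²−A²−y'²−z²)/(2L)=0.0251
  θ2 = atan2(B,A) + arccos(C/0.2142) = -0.2617
arm 3 (φ=240.0°): x'=-0.2243, y'=-0.0215
  A=0.3243, B=-0.2120, C=(l²−L²−A²−y'²−z²)/(2L)=-0.1524
  γ=atan2(-0.2120,0.3243)=-0.5790;  ψ=arccos(-0.3934)=1.9751;  θ3=γ+ψ≈1.3961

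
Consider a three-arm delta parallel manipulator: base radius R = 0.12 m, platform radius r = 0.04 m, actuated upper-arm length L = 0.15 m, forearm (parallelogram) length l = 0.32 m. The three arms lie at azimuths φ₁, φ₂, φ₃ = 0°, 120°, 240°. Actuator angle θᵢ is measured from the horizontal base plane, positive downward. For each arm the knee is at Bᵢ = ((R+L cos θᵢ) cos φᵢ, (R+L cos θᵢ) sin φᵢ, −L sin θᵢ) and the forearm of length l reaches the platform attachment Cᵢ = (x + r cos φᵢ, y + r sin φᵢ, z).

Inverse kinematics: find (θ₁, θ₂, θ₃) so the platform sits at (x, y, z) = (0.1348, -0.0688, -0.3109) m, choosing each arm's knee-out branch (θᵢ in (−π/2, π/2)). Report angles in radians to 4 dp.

arm 1 (φ=0.0°): x'=0.1348, y'=-0.0688
  A cos θ + B sin θ = C:  -0.0548·cos θ + -0.3109·sin θ = -0.0817
  √(A²+B²)=0.3157;  θ1 = -1.7453+1.8324 ≈ 0.0871
rotate P by −φ2: (-0.1270, -0.0823, -0.3109)
  e−x'=0.2070;  (l²−L²−(e−x')²−y'²−z²)/2L = -0.2213
  γ=atan2(-0.3109,0.2070)=-0.9834;  ψ=arccos(-0.5924)=2.2049;  θ2=γ+ψ≈1.2214
arm 3 (φ=240.0°): x'=-0.0078, y'=0.1511
  A cos θ + B sin θ = C:  0.0878·cos θ + -0.3109·sin θ = -0.1577
  γ=atan2(-0.3109,0.0878)=-1.2955;  ψ=arccos(-0.4882)=2.0808;  θ3=γ+ψ≈0.7853

θ₁ = 0.0871, θ₂ = 1.2214, θ₃ = 0.7853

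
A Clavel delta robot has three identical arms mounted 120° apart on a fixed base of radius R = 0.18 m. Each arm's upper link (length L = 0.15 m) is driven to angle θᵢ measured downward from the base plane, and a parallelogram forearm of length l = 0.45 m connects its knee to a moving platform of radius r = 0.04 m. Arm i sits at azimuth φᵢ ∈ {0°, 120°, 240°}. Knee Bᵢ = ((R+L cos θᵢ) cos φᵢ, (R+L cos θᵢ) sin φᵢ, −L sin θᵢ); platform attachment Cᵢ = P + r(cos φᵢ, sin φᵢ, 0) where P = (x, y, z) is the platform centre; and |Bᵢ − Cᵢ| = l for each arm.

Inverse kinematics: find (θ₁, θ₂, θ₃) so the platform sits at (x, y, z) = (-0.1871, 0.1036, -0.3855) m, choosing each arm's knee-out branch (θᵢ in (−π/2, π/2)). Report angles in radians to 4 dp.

arm 1 (φ=0.0°): x'=-0.1871, y'=0.1036
  e−x'=0.3271;  (l²−L²−(e−x')²−y'²−z²)/2L = -0.2878
  θ1 = atan2(B,A) + arccos(C/0.5056) = 1.3092
rotate P by −φ2: (0.1833, 0.1102, -0.3855)
  e−x'=-0.0433;  (l²−L²−(e−x')²−y'²−z²)/2L = 0.0579
  √(A²+B²)=0.3879;  θ2 = -1.6826+1.4210 ≈ -0.2616
rotate P by −φ3: (0.0038, -0.2138, -0.3855)
  e−x'=0.1362;  (l²−L²−(e−x')²−y'²−z²)/2L = -0.1096
  θ3 = atan2(B,A) + arccos(C/0.4088) = 0.6109

θ₁ = 1.3092, θ₂ = -0.2616, θ₃ = 0.6109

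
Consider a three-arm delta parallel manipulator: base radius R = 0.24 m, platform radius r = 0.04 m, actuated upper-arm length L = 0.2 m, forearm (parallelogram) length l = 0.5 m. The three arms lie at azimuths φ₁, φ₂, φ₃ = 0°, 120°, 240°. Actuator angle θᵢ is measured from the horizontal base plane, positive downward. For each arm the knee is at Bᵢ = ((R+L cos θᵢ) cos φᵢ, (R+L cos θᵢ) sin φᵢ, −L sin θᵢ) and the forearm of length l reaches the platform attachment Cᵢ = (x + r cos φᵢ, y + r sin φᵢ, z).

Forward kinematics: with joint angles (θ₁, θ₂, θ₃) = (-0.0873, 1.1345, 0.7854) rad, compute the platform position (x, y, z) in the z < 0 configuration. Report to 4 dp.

(0.1697, -0.0610, -0.4226)

centre 1 = (0.3992·cos0.0°, 0.3992·sin0.0°, 0.0174) = (0.3992, 0.0000, 0.0174)
centre 2 = (0.2845·cos120.0°, 0.2845·sin120.0°, -0.1813) = (-0.1423, 0.2464, -0.1813)
centre 3 = (0.3414·cos240.0°, 0.3414·sin240.0°, -0.1414) = (-0.1707, -0.2957, -0.1414)
eliminate P² terms by subtracting sphere 1 from 2 and 3
linear system: -1.0830x+0.4928y = -0.0459−-0.3974z; -1.1399x+-0.5914y = -0.0231−-0.3177z
det = 1.2022;  x = 0.0321+-0.3257z,  y = -0.0227+0.0906z
quadratic in z: (1.1143)z²+(0.2002)z+(-0.1144)=0, √Δ=0.7415 → z ∈ {-0.4226, 0.2429}; z = -0.4226 (taking z<0)
x = 0.1697, y = -0.0610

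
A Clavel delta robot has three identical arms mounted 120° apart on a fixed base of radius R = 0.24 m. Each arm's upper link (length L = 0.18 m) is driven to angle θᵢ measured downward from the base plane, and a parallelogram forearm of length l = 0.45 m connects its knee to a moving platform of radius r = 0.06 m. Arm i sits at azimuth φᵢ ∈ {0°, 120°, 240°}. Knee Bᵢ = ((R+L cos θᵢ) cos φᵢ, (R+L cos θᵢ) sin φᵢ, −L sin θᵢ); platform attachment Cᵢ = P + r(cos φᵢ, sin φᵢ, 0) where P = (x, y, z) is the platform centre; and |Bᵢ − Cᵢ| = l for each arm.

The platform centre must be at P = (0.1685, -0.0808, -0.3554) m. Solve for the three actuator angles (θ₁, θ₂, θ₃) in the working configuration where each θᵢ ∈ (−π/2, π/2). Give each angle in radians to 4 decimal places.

φ1=0.0° → target in arm frame (0.1685, -0.0808)
  e−x'=0.0115;  (l²−L²−(e−x')²−y'²−z²)/2L = 0.1031
  θ1 = atan2(B,A) + arccos(C/0.3556) = -0.2619
φ2=120.0° → target in arm frame (-0.1542, -0.1055)
  A cos θ + B sin θ = C:  0.3342·cos θ + -0.3554·sin θ = -0.2196
  γ=atan2(-0.3554,0.3342)=-0.8161;  ψ=arccos(-0.4501)=2.0377;  θ2=γ+ψ≈1.2216
arm 3 (φ=240.0°): x'=-0.0143, y'=0.1863
  A=0.1943, B=-0.3554, C=(l²−L²−A²−y'²−z²)/(2L)=-0.0796
  θ3 = atan2(B,A) + arccos(C/0.4050) = 0.6982

θ₁ = -0.2619, θ₂ = 1.2216, θ₃ = 0.6982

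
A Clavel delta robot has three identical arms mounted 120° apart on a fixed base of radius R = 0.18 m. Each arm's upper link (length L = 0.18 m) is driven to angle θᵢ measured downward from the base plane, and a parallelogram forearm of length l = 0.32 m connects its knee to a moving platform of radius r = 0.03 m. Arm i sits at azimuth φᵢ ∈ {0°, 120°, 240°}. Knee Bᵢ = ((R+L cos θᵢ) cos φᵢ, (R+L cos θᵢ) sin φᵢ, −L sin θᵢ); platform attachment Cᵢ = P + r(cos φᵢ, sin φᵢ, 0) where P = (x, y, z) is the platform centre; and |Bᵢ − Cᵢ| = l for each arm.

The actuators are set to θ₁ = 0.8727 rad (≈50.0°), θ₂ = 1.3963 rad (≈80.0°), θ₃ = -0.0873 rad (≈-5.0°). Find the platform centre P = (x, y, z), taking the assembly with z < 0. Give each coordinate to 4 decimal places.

centre 1 = (0.2657·cos0.0°, 0.2657·sin0.0°, -0.1379) = (0.2657, 0.0000, -0.1379)
arm 2 at φ=120.0°: ρ2 = 0.1813;  centre 2 = (-0.0906, 0.1570, -0.1773)
φ3=240.0°: virtual centre (-0.1647, -0.2852, 0.0157), radius l
|centre ₂|²−|centre ₁|² = -0.0253;  |centre ₃|²−|centre ₁|² = 0.0191
plane₁₂: -0.7126x+0.3139y+-0.0787z = -0.0253
Cramer: x(z) = 0.0125+0.0761z;  y(z) = -0.0523+0.4237z
into |P−centre ₁|² = l²: 1.1853z² + 0.1929z + -0.0165 = 0;  Δ = 0.1156;  z = -0.2248 or 0.0621 → z<0 root = -0.2248
x = -0.0046, y = -0.1476

(-0.0046, -0.1476, -0.2248)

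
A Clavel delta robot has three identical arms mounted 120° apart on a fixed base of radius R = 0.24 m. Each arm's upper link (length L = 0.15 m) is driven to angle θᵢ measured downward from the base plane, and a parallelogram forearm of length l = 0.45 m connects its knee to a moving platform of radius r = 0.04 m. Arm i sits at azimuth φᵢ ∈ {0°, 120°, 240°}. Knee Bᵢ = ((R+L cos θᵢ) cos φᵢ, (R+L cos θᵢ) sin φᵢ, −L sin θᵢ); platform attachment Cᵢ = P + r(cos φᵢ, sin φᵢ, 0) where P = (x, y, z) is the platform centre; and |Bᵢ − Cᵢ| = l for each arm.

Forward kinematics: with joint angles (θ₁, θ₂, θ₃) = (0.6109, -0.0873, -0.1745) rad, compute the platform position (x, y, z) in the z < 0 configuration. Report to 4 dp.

arm 1 at φ=0.0°: e+L cos θ1 = 0.3229;  S1 = (0.3229, 0.0000, -0.0860)
φ2=120.0°: virtual centre (-0.1747, 0.3026, 0.0131), radius l
arm 3 at φ=240.0°: e+L cos θ3 = 0.3477;  S3 = (-0.1739, -0.3011, 0.0260)
subtract pairs → two planes through P
plane₁₂: -0.9952x+0.6052y+0.1982z = 0.0106
det = 1.2006;  x = -0.0103+0.2124z,  y = 0.0006+0.0218z
quadratic in z: (1.0456)z²+(0.0305)z+(-0.0841)=0, √Δ=0.5937 → z ∈ {-0.2985, 0.2693}; z = -0.2985 (taking z<0)
x = -0.0738, y = -0.0059

(-0.0738, -0.0059, -0.2985)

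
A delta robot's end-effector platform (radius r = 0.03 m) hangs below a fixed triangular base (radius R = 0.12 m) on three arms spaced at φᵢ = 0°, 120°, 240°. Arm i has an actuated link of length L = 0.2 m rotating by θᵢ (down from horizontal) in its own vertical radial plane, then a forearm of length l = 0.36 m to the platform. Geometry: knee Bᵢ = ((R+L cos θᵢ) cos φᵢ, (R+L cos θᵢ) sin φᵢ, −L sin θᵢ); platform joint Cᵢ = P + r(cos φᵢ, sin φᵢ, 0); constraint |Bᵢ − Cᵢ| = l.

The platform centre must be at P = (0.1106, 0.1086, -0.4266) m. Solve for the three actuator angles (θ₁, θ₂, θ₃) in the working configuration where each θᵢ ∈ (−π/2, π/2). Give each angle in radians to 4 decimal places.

θ₁ = 0.6107, θ₂ = 0.8726, θ₃ = 1.3961

rotate P by −φ1: (0.1106, 0.1086, -0.4266)
  A cos θ + B sin θ = C:  -0.0206·cos θ + -0.4266·sin θ = -0.2615
  θ1 = atan2(B,A) + arccos(C/0.4271) = 0.6107
rotate P by −φ2: (0.0388, -0.1501, -0.4266)
  A=0.0512, B=-0.4266, C=(l²−L²−A²−y'²−z²)/(2L)=-0.2938
  √(A²+B²)=0.4297;  θ2 = -1.4512+2.3239 ≈ 0.8726
rotate P by −φ3: (-0.1494, 0.0415, -0.4266)
  A=0.2394, B=-0.4266, C=(l²−L²−A²−y'²−z²)/(2L)=-0.3785
  θ3 = atan2(B,A) + arccos(C/0.4892) = 1.3961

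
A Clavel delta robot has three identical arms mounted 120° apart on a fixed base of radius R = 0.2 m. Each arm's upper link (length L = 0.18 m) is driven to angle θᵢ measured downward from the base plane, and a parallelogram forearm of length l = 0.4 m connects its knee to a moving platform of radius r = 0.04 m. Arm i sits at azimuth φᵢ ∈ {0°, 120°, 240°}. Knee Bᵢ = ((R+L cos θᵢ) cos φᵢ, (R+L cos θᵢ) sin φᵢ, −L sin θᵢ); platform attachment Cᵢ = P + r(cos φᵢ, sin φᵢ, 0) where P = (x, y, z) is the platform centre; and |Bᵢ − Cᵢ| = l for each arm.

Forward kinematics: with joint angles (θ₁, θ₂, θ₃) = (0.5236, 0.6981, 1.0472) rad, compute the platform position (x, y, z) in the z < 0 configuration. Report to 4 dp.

(0.0567, 0.0521, -0.3901)

φ1=0.0°: virtual centre (0.3159, 0.0000, -0.0900), radius l
φ2=120.0°: virtual centre (-0.1489, 0.2580, -0.1157), radius l
arm 3 at φ=240.0°: (R−r)+L cos θ3 = 0.2500;  S3 = (-0.1250, -0.2165, -0.1559)
eliminate P² terms by subtracting sphere 1 from 2 and 3
plane₁₂: -0.9297x+0.5160y+-0.0514z = -0.0058
Cramer: x(z) = 0.0156-0.1052z;  y(z) = 0.0169-0.0900z
quadratic in z: (1.0192)z²+(0.2402)z+(-0.0614)=0, √Δ=0.5551 → z ∈ {-0.3901, 0.1545}; z = -0.3901 (taking z<0)
x = 0.0567, y = 0.0521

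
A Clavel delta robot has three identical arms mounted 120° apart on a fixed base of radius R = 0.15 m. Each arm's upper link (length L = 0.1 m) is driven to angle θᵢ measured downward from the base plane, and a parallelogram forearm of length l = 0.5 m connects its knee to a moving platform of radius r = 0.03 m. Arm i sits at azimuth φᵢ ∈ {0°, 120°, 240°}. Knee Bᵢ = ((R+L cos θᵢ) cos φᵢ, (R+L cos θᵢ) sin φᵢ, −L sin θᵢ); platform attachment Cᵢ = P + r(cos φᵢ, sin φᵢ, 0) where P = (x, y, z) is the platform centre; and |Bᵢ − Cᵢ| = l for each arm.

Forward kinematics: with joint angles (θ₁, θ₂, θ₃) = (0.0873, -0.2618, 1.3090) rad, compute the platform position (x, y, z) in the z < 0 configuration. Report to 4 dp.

(0.0730, 0.2068, -0.4397)

φ1=0.0°: virtual centre (0.2196, 0.0000, -0.0087), radius l
φ2=120.0°: virtual centre (-0.1083, 0.1876, 0.0259), radius l
arm 3 at φ=240.0°: e+L cos θ3 = 0.1459;  S3 = (-0.0729, -0.1263, -0.0966)
subtract pairs → two planes through P
linear system: -0.6558x+0.3751y = -0.0007−0.0692z; -0.5851x+-0.2527y = -0.0177−-0.1757z
det = 0.3852;  x = 0.0177+-0.1258z,  y = 0.0290+-0.4043z
quadratic in z: (1.1793)z²+(0.0448)z+(-0.2083)=0, √Δ=0.9923 → z ∈ {-0.4397, 0.4017}; z = -0.4397 (taking z<0)
x = 0.0730, y = 0.2068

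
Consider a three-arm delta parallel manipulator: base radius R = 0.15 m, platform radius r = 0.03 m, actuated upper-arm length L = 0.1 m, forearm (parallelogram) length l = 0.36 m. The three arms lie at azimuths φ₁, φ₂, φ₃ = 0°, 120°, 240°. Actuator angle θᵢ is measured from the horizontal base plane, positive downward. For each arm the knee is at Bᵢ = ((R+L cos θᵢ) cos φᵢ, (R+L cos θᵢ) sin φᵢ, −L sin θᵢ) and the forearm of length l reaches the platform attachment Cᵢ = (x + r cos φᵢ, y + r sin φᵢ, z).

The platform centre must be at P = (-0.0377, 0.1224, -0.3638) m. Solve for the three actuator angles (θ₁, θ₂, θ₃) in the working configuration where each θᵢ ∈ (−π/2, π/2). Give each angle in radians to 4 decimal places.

rotate P by −φ1: (-0.0377, 0.1224, -0.3638)
  e−x'=0.1577;  (l²−L²−(e−x')²−y'²−z²)/2L = -0.2630
  θ1 = atan2(B,A) + arccos(C/0.3965) = 1.1343
rotate P by −φ2: (0.1249, -0.0286, -0.3638)
  A cos θ + B sin θ = C:  -0.0049·cos θ + -0.3638·sin θ = -0.0679
  γ=atan2(-0.3638,-0.0049)=-1.5841;  ψ=arccos(-0.1867)=1.7586;  θ2=γ+ψ≈0.1745
φ3=240.0° → target in arm frame (-0.0872, -0.0938)
  A=0.2072, B=-0.3638, C=(l²−L²−A²−y'²−z²)/(2L)=-0.3223
  γ=atan2(-0.3638,0.2072)=-1.0532;  ψ=arccos(-0.7700)=2.4496;  θ3=γ+ψ≈1.3964

θ₁ = 1.1343, θ₂ = 0.1745, θ₃ = 1.3964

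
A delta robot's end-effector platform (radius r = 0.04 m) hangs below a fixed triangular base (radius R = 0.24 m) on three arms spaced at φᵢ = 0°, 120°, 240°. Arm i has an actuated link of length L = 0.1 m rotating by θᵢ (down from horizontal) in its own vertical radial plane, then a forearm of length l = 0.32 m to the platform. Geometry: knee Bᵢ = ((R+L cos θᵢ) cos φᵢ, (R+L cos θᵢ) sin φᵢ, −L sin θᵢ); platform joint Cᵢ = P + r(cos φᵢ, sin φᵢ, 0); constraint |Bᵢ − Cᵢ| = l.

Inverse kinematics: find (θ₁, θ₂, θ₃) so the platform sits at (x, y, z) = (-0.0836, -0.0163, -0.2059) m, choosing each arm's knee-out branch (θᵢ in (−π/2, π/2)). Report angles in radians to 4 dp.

φ1=0.0° → target in arm frame (-0.0836, -0.0163)
  A cos θ + B sin θ = C:  0.2836·cos θ + -0.2059·sin θ = -0.1534
  γ=atan2(-0.2059,0.2836)=-0.6280;  ψ=arccos(-0.4378)=2.0240;  θ1=γ+ψ≈1.3960
rotate P by −φ2: (0.0277, 0.0805, -0.2059)
  A=0.1723, B=-0.2059, C=(l²−L²−A²−y'²−z²)/(2L)=0.0691
  θ2 = atan2(B,A) + arccos(C/0.2685) = 0.4365
arm 3 (φ=240.0°): x'=0.0559, y'=-0.0642
  A cos θ + B sin θ = C:  0.1441·cos θ + -0.2059·sin θ = 0.1256
  γ=atan2(-0.2059,0.1441)=-0.9602;  ψ=arccos(0.4997)=1.0475;  θ3=γ+ψ≈0.0873

θ₁ = 1.3960, θ₂ = 0.4365, θ₃ = 0.0873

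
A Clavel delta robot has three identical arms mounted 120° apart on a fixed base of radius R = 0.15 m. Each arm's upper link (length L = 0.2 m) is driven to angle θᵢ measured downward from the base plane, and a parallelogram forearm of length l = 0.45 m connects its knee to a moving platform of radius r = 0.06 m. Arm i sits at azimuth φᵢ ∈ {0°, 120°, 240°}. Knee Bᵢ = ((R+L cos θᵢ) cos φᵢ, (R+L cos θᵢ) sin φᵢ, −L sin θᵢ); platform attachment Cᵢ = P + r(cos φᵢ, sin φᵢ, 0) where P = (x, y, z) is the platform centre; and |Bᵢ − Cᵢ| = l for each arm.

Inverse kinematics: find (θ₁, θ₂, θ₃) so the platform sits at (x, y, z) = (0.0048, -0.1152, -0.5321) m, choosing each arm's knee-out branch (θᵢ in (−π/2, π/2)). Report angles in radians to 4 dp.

rotate P by −φ1: (0.0048, -0.1152, -0.5321)
  e−x'=0.0852;  (l²−L²−(e−x')²−y'²−z²)/2L = -0.3529
  θ1 = atan2(B,A) + arccos(C/0.5389) = 0.8728
arm 2 (φ=120.0°): x'=-0.1022, y'=0.0534
  A=0.1922, B=-0.5321, C=(l²−L²−A²−y'²−z²)/(2L)=-0.4010
  γ=atan2(-0.5321,0.1922)=-1.2242;  ψ=arccos(-0.7089)=2.3587;  θ2=γ+ψ≈1.1345
φ3=240.0° → target in arm frame (0.0974, 0.0618)
  A cos θ + B sin θ = C:  -0.0074·cos θ + -0.5321·sin θ = -0.3112
  θ3 = atan2(B,A) + arccos(C/0.5322) = 0.6109

θ₁ = 0.8728, θ₂ = 1.1345, θ₃ = 0.6109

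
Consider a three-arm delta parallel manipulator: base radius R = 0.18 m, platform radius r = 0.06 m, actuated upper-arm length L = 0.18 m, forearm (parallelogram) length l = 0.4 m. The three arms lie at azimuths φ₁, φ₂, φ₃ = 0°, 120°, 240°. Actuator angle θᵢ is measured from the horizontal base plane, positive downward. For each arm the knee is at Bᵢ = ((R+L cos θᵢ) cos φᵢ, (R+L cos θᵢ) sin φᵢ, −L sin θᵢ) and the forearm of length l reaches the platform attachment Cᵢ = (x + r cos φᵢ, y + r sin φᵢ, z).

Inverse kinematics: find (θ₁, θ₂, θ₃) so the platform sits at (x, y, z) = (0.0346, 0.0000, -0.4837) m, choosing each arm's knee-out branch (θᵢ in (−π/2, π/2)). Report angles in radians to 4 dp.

θ₁ = 0.8729, θ₂ = 1.0474, θ₃ = 1.0474

arm 1 (φ=0.0°): x'=0.0346, y'=0.0000
  A cos θ + B sin θ = C:  0.0854·cos θ + -0.4837·sin θ = -0.3157
  √(A²+B²)=0.4912;  θ1 = -1.3960+2.2689 ≈ 0.8729
arm 2 (φ=120.0°): x'=-0.0173, y'=-0.0300
  e−x'=0.1373;  (l²−L²−(e−x')²−y'²−z²)/2L = -0.3503
  θ2 = atan2(B,A) + arccos(C/0.5028) = 1.0474
arm 3 (φ=240.0°): x'=-0.0173, y'=0.0300
  e−x'=0.1373;  (l²−L²−(e−x')²−y'²−z²)/2L = -0.3503
  θ3 = atan2(B,A) + arccos(C/0.5028) = 1.0474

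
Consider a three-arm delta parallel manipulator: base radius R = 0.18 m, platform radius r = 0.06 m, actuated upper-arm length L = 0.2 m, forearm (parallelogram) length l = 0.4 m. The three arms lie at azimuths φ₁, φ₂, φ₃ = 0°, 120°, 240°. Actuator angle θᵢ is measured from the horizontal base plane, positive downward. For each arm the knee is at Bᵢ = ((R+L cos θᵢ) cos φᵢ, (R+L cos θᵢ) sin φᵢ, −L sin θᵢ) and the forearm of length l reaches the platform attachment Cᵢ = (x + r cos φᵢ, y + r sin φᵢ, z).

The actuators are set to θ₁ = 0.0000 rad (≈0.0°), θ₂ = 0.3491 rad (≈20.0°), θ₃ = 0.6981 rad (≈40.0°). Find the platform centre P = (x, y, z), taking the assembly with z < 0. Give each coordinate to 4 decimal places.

arm 1 at φ=0.0°: ρ1 = 0.3200;  S1 = (0.3200, 0.0000, 0.0000)
φ2=120.0°: virtual centre (-0.1540, 0.2667, -0.0684), radius l
arm 3 at φ=240.0°: ρ3 = 0.2732;  S3 = (-0.1366, -0.2366, -0.1286)
subtract pairs → two planes through P
plane₁₂: -0.9479x+0.5334y+-0.1368z = -0.0029
det = 0.9357;  x = 0.0079+-0.2158z,  y = 0.0086+-0.1269z
quadratic in z: (1.0627)z²+(0.1325)z+(-0.0625)=0, √Δ=0.5322 → z ∈ {-0.3128, 0.1880}; z = -0.3128 (taking z<0)
x = 0.0753, y = 0.0483

(0.0753, 0.0483, -0.3128)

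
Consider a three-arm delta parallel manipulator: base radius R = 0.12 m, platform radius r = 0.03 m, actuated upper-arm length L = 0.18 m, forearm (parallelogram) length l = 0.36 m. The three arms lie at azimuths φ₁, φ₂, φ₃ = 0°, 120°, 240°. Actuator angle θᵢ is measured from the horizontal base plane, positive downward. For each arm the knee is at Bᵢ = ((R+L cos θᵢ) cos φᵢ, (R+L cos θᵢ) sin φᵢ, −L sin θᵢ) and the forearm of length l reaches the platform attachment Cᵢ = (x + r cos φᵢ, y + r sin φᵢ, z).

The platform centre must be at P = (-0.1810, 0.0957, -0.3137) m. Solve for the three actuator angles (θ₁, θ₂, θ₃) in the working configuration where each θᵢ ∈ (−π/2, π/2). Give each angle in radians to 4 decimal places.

rotate P by −φ1: (-0.1810, 0.0957, -0.3137)
  e−x'=0.2710;  (l²−L²−(e−x')²−y'²−z²)/2L = -0.2328
  θ1 = atan2(B,A) + arccos(C/0.4145) = 1.3088
arm 2 (φ=120.0°): x'=0.1734, y'=0.1089
  e−x'=-0.0834;  (l²−L²−(e−x')²−y'²−z²)/2L = -0.0556
  γ=atan2(-0.3137,-0.0834)=-1.8306;  ψ=arccos(-0.1713)=1.7430;  θ2=γ+ψ≈-0.0876
φ3=240.0° → target in arm frame (0.0076, -0.2046)
  A=0.0824, B=-0.3137, C=(l²−L²−A²−y'²−z²)/(2L)=-0.1385
  √(A²+B²)=0.3243;  θ3 = -1.3140+2.0120 ≈ 0.6980

θ₁ = 1.3088, θ₂ = -0.0876, θ₃ = 0.6980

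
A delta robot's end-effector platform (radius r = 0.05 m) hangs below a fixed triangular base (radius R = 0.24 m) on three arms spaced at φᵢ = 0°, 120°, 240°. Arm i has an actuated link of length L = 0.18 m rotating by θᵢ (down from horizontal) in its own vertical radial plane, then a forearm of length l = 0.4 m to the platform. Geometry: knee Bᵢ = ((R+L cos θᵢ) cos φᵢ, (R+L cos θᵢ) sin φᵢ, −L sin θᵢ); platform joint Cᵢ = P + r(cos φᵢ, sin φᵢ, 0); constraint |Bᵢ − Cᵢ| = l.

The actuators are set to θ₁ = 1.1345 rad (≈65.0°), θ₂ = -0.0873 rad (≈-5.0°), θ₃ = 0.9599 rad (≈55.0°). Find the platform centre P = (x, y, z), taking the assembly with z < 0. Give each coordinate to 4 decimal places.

(-0.0903, 0.1073, -0.3097)

φ1=0.0°: virtual centre (0.2661, 0.0000, -0.1631), radius l
φ2=120.0°: virtual centre (-0.1847, 0.3198, 0.0157), radius l
arm 3 at φ=240.0°: (R−r)+L cos θ3 = 0.2932;  S3 = (-0.1466, -0.2540, -0.1474)
|S₂|²−|S₁|² = 0.0392;  |S₃|²−|S₁|² = 0.0103
linear system: -0.9014x+0.6397y = 0.0392−0.3577z; -0.8254x+-0.5079y = 0.0103−0.0314z
det = 0.9858;  x = -0.0269+0.2046z,  y = 0.0234+-0.2707z
quadratic in z: (1.1152)z²+(0.1937)z+(-0.0470)=0, √Δ=0.4972 → z ∈ {-0.3097, 0.1361}; z = -0.3097 (taking z<0)
x = -0.0903, y = 0.1073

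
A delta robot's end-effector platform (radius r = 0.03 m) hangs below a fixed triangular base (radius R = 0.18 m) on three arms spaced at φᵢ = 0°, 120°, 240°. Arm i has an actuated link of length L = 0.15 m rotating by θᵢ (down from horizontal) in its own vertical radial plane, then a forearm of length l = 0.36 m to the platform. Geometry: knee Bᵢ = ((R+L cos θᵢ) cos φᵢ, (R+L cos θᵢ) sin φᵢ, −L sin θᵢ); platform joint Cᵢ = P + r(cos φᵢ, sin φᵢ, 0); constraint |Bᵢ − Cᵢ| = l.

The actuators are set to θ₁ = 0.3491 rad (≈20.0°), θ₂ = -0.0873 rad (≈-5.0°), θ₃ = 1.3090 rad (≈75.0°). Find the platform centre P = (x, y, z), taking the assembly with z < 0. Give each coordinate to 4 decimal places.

O1 = (0.2910·cos0.0°, 0.2910·sin0.0°, -0.0513) = (0.2910, 0.0000, -0.0513)
arm 2 at φ=120.0°: e+L cos θ2 = 0.2994;  O2 = (-0.1497, 0.2593, 0.0131)
φ3=240.0°: virtual centre (-0.0944, -0.1635, -0.1449), radius l
eliminate P² terms by subtracting sphere 1 from 2 and 3
plane₁₂: -0.8813x+0.5186y+0.1288z = 0.0025
det = 0.6880;  x = 0.0219+-0.0799z,  y = 0.0421+-0.3840z
sphere 1 gives Az²+Bz+C=0 with A=1.1539, B=0.1133, C=-0.0528;  B²−4AC=0.2565;  roots -0.2686, 0.1704;  negative root z = -0.2686
x = 0.0433, y = 0.1452

(0.0433, 0.1452, -0.2686)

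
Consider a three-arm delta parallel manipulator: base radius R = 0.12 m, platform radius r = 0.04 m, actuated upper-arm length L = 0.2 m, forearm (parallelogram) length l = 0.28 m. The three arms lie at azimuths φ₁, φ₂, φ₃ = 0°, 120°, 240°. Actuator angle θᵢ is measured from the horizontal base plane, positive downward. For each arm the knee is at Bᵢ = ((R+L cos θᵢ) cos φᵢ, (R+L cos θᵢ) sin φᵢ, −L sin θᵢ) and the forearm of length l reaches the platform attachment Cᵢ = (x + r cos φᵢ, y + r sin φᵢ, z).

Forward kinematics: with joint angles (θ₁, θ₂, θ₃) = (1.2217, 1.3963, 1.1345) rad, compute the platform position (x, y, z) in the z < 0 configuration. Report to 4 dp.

(0.0100, -0.0452, -0.4271)

φ1=0.0°: virtual centre (0.1484, 0.0000, -0.1879), radius l
φ2=120.0°: virtual centre (-0.0574, 0.0994, -0.1970), radius l
S3 = (0.1645·cos240.0°, 0.1645·sin240.0°, -0.1813) = (-0.0823, -0.1425, -0.1813)
|S₂|²−|S₁|² = -0.0054;  |S₃|²−|S₁|² = 0.0026
[-0.4115 0.1987 -0.0181]·P = -0.0054;  [-0.4613 -0.2850 0.0133]·P = 0.0026
det = 0.2089;  x = 0.0049+-0.0119z,  y = -0.0170+0.0661z
sphere 1 gives Az²+Bz+C=0 with A=1.0045, B=0.3771, C=-0.0222;  B²−4AC=0.2314;  roots -0.4271, 0.0517;  negative root z = -0.4271
x = 0.0100, y = -0.0452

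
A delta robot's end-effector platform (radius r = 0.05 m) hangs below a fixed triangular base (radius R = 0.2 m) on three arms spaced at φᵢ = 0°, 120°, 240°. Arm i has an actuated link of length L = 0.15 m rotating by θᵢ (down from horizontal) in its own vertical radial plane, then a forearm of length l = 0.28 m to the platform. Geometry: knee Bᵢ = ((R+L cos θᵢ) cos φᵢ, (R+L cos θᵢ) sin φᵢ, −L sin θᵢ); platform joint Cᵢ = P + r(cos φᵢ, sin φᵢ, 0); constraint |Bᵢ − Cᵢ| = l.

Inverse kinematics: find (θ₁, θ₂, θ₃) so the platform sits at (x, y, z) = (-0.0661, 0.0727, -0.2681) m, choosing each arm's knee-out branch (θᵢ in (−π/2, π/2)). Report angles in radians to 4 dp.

θ₁ = 1.3964, θ₂ = 0.4366, θ₃ = 1.2215

arm 1 (φ=0.0°): x'=-0.0661, y'=0.0727
  A cos θ + B sin θ = C:  0.2161·cos θ + -0.2681·sin θ = -0.2265
  γ=atan2(-0.2681,0.2161)=-0.8924;  ψ=arccos(-0.6579)=2.2888;  θ1=γ+ψ≈1.3964
rotate P by −φ2: (0.0960, 0.0209, -0.2681)
  e−x'=0.0540;  (l²−L²−(e−x')²−y'²−z²)/2L = -0.0644
  θ2 = atan2(B,A) + arccos(C/0.2735) = 0.4366
φ3=240.0° → target in arm frame (-0.0299, -0.0936)
  A=0.1799, B=-0.2681, C=(l²−L²−A²−y'²−z²)/(2L)=-0.1904
  √(A²+B²)=0.3229;  θ3 = -0.9798+2.2013 ≈ 1.2215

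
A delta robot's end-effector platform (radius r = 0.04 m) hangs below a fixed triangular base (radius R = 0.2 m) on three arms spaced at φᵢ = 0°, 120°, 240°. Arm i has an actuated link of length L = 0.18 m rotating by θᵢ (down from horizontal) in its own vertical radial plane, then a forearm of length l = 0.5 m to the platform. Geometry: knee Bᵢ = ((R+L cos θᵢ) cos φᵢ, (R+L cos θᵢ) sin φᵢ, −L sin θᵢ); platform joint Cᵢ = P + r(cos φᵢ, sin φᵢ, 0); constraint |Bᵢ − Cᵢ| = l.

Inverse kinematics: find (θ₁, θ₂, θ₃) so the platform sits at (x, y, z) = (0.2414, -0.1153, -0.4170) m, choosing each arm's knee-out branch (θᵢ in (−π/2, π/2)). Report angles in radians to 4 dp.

θ₁ = -0.3490, θ₂ = 1.3962, θ₃ = 0.7855

rotate P by −φ1: (0.2414, -0.1153, -0.4170)
  A cos θ + B sin θ = C:  -0.0814·cos θ + -0.4170·sin θ = 0.0661
  γ=atan2(-0.4170,-0.0814)=-1.7636;  ψ=arccos(0.1555)=1.4146;  θ1=γ+ψ≈-0.3490
rotate P by −φ2: (-0.2206, -0.1514, -0.4170)
  A=0.3806, B=-0.4170, C=(l²−L²−A²−y'²−z²)/(2L)=-0.3445
  θ2 = atan2(B,A) + arccos(C/0.5645) = 1.3962
φ3=240.0° → target in arm frame (-0.0208, 0.2667)
  e−x'=0.1808;  (l²−L²−(e−x')²−y'²−z²)/2L = -0.1670
  θ3 = atan2(B,A) + arccos(C/0.4545) = 0.7855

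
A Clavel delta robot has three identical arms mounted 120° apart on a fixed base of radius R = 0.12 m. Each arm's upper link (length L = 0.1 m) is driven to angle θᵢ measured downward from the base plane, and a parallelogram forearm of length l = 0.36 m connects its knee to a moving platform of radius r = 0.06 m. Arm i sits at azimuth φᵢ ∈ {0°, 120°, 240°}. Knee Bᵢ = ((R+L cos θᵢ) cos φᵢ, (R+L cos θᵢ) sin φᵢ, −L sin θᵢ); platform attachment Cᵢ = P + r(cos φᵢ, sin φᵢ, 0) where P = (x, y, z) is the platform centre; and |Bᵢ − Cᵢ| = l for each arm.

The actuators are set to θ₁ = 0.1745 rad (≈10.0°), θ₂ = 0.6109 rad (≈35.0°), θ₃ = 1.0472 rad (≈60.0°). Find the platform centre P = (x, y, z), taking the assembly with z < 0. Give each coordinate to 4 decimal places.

φ1=0.0°: virtual centre (0.1585, 0.0000, -0.0174), radius l
arm 2 at φ=120.0°: ρ2 = 0.1419;  S2 = (-0.0710, 0.1229, -0.0574)
φ3=240.0°: virtual centre (-0.0550, -0.0953, -0.0866), radius l
eliminate P² terms by subtracting sphere 1 from 2 and 3
[-0.4589 0.2458 -0.0800]·P = -0.0020;  [-0.4270 -0.1905 -0.1385]·P = -0.0058
det = 0.1924;  x = 0.0094+-0.2562z,  y = 0.0095+-0.1528z
sphere 1 gives Az²+Bz+C=0 with A=1.0890, B=0.1082, C=-0.1070;  B²−4AC=0.4777;  roots -0.3670, 0.2677;  negative root z = -0.3670
x = 0.1034, y = 0.0655

(0.1034, 0.0655, -0.3670)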